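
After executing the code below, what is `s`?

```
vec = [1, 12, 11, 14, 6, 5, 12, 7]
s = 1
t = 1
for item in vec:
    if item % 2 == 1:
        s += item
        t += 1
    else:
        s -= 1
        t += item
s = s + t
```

item=1: odd, s = 1+1 = 2; t=2
item=12: not odd, s = 2-1 = 1; t=14
item=11: odd, s = 1+11 = 12; t=15
item=14: not odd, s = 12-1 = 11; t=29
item=6: not odd, s = 11-1 = 10; t=35
item=5: odd, s = 10+5 = 15; t=36
item=12: not odd, s = 15-1 = 14; t=48
item=7: odd, s = 14+7 = 21; t=49
s+t = 21+49 = 70

70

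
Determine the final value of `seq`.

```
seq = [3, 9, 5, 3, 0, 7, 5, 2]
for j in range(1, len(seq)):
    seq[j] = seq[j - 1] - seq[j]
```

j=1: seq[1] = 3-9 = -6 → [3, -6, 5, 3, 0, 7, 5, 2]
j=2: seq[2] = (-6)-5 = -11 → [3, -6, -11, 3, 0, 7, 5, 2]
j=3: seq[3] = (-11)-3 = -14 → [3, -6, -11, -14, 0, 7, 5, 2]
j=4: seq[4] = (-14)-0 = -14 → [3, -6, -11, -14, -14, 7, 5, 2]
j=5: seq[5] = (-14)-7 = -21 → [3, -6, -11, -14, -14, -21, 5, 2]
j=6: seq[6] = (-21)-5 = -26 → [3, -6, -11, -14, -14, -21, -26, 2]
j=7: seq[7] = (-26)-2 = -28 → [3, -6, -11, -14, -14, -21, -26, -28]

[3, -6, -11, -14, -14, -21, -26, -28]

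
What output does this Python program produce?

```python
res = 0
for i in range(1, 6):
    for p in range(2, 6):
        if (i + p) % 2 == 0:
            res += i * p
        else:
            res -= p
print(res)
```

74

i=1,p=2: odd sum, res = 0-2 = -2
i=1,p=3: even sum, res = (-2)+3 = 1
i=1,p=4: odd sum, res = 1-4 = -3
i=1,p=5: even sum, res = (-3)+5 = 2
i=2,p=2: even sum, res = 2+4 = 6
i=2,p=3: odd sum, res = 6-3 = 3
i=2,p=4: even sum, res = 3+8 = 11
i=2,p=5: odd sum, res = 11-5 = 6
i=3,p=2: odd sum, res = 6-2 = 4
i=3,p=3: even sum, res = 4+9 = 13
i=3,p=4: odd sum, res = 13-4 = 9
i=3,p=5: even sum, res = 9+15 = 24
i=4,p=2: even sum, res = 24+8 = 32
i=4,p=3: odd sum, res = 32-3 = 29
i=4,p=4: even sum, res = 29+16 = 45
i=4,p=5: odd sum, res = 45-5 = 40
i=5,p=2: odd sum, res = 40-2 = 38
i=5,p=3: even sum, res = 38+15 = 53
i=5,p=4: odd sum, res = 53-4 = 49
i=5,p=5: even sum, res = 49+25 = 74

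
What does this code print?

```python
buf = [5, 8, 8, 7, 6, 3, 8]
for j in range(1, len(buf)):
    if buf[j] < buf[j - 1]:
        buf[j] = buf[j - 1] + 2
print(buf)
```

[5, 8, 8, 10, 12, 14, 16]

j=1: 8>=5, unchanged → [5, 8, 8, 7, 6, 3, 8]
j=2: 8>=8, unchanged → [5, 8, 8, 7, 6, 3, 8]
j=3: 7<8, buf[3] = 8+2 = 10 → [5, 8, 8, 10, 6, 3, 8]
j=4: 6<10, buf[4] = 10+2 = 12 → [5, 8, 8, 10, 12, 3, 8]
j=5: 3<12, buf[5] = 12+2 = 14 → [5, 8, 8, 10, 12, 14, 8]
j=6: 8<14, buf[6] = 14+2 = 16 → [5, 8, 8, 10, 12, 14, 16]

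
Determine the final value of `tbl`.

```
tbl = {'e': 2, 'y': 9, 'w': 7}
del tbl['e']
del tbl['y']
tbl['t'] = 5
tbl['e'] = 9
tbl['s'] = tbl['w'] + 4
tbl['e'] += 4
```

del 'e' → {'y': 9, 'w': 7}
del 'y' → {'w': 7}
tbl['t'] = 5 → {'w': 7, 't': 5}
tbl['e'] = 9 → {'w': 7, 't': 5, 'e': 9}
tbl['s'] = tbl['w']+4 = 11 → {'w': 7, 't': 5, 'e': 9, 's': 11}
tbl['e'] = 9+4 = 13 → {'w': 7, 't': 5, 'e': 13, 's': 11}

{'w': 7, 't': 5, 'e': 13, 's': 11}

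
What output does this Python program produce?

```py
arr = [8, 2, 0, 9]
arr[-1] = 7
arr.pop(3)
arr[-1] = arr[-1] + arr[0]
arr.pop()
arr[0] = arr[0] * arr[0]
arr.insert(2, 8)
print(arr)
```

arr[-1] = 7 → [8, 2, 0, 7]
pop(3) removes 7 → [8, 2, 0]
arr[-1] = arr[-1]+arr[0] = 0+8 = 8 → [8, 2, 8]
pop() removes 8 → [8, 2]
arr[0] = arr[0]*arr[0] = 8*8 = 64 → [64, 2]
insert 8 at 2 → [64, 2, 8]

[64, 2, 8]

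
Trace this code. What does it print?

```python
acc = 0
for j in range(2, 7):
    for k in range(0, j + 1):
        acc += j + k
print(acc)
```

j=2,k=0: acc = 0+2 = 2
j=2,k=1: acc = 2+3 = 5
j=2,k=2: acc = 5+4 = 9
j=3,k=0: acc = 9+3 = 12
j=3,k=1: acc = 12+4 = 16
j=3,k=2: acc = 16+5 = 21
j=3,k=3: acc = 21+6 = 27
j=4,k=0: acc = 27+4 = 31
j=4,k=1: acc = 31+5 = 36
j=4,k=2: acc = 36+6 = 42
j=4,k=3: acc = 42+7 = 49
j=4,k=4: acc = 49+8 = 57
j=5,k=0: acc = 57+5 = 62
j=5,k=1: acc = 62+6 = 68
j=5,k=2: acc = 68+7 = 75
j=5,k=3: acc = 75+8 = 83
j=5,k=4: acc = 83+9 = 92
j=5,k=5: acc = 92+10 = 102
j=6,k=0: acc = 102+6 = 108
j=6,k=1: acc = 108+7 = 115
j=6,k=2: acc = 115+8 = 123
j=6,k=3: acc = 123+9 = 132
j=6,k=4: acc = 132+10 = 142
j=6,k=5: acc = 142+11 = 153
j=6,k=6: acc = 153+12 = 165

165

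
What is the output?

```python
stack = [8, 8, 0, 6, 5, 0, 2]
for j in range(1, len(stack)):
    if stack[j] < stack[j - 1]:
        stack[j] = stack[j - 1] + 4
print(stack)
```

[8, 8, 12, 16, 20, 24, 28]

j=1: 8>=8, unchanged → [8, 8, 0, 6, 5, 0, 2]
j=2: 0<8, stack[2] = 8+4 = 12 → [8, 8, 12, 6, 5, 0, 2]
j=3: 6<12, stack[3] = 12+4 = 16 → [8, 8, 12, 16, 5, 0, 2]
j=4: 5<16, stack[4] = 16+4 = 20 → [8, 8, 12, 16, 20, 0, 2]
j=5: 0<20, stack[5] = 20+4 = 24 → [8, 8, 12, 16, 20, 24, 2]
j=6: 2<24, stack[6] = 24+4 = 28 → [8, 8, 12, 16, 20, 24, 28]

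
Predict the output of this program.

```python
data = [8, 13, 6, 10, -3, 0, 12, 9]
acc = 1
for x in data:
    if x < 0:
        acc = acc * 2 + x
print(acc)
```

-1

x=8: not <0
x=13: not <0
x=6: not <0
x=10: not <0
x=-3: <0, acc = 1*2+(-3) = -1
x=0: not <0
x=12: not <0
x=9: not <0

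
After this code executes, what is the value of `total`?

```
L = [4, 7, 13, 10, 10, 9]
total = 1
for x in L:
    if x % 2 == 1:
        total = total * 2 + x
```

x=4: not odd
x=7: odd, total = 1*2+7 = 9
x=13: odd, total = 9*2+13 = 31
x=10: not odd
x=10: not odd
x=9: odd, total = 31*2+9 = 71

71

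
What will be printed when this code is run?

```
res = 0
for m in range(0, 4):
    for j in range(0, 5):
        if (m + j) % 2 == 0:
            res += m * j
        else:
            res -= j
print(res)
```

m=0,j=0: even sum, res = 0+0 = 0
m=0,j=1: odd sum, res = 0-1 = -1
m=0,j=2: even sum, res = (-1)+0 = -1
m=0,j=3: odd sum, res = (-1)-3 = -4
m=0,j=4: even sum, res = (-4)+0 = -4
m=1,j=0: odd sum, res = (-4)-0 = -4
m=1,j=1: even sum, res = (-4)+1 = -3
m=1,j=2: odd sum, res = (-3)-2 = -5
m=1,j=3: even sum, res = (-5)+3 = -2
m=1,j=4: odd sum, res = (-2)-4 = -6
m=2,j=0: even sum, res = (-6)+0 = -6
m=2,j=1: odd sum, res = (-6)-1 = -7
m=2,j=2: even sum, res = (-7)+4 = -3
m=2,j=3: odd sum, res = (-3)-3 = -6
m=2,j=4: even sum, res = (-6)+8 = 2
m=3,j=0: odd sum, res = 2-0 = 2
m=3,j=1: even sum, res = 2+3 = 5
m=3,j=2: odd sum, res = 5-2 = 3
m=3,j=3: even sum, res = 3+9 = 12
m=3,j=4: odd sum, res = 12-4 = 8

8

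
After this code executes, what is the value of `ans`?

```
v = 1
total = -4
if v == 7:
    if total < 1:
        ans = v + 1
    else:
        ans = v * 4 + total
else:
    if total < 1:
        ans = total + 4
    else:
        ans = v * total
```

v=1, total=-4
v == 7 is False; total < 1 is True
→ ans = total + 4 = 0

0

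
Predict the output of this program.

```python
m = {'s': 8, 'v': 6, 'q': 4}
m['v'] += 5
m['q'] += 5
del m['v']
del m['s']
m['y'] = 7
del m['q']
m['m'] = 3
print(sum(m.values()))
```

m['v'] = 6+5 = 11 → {'s': 8, 'v': 11, 'q': 4}
m['q'] = 4+5 = 9 → {'s': 8, 'v': 11, 'q': 9}
del 'v' → {'s': 8, 'q': 9}
del 's' → {'q': 9}
m['y'] = 7 → {'q': 9, 'y': 7}
del 'q' → {'y': 7}
m['m'] = 3 → {'y': 7, 'm': 3}
sum of values = 10

10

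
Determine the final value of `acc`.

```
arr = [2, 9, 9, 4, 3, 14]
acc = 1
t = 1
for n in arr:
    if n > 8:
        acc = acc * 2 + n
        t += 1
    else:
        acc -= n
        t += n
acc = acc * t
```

n=2: not >8, acc = 1-2 = -1; t=3
n=9: >8, acc = (-1)*2+9 = 7; t=4
n=9: >8, acc = 7*2+9 = 23; t=5
n=4: not >8, acc = 23-4 = 19; t=9
n=3: not >8, acc = 19-3 = 16; t=12
n=14: >8, acc = 16*2+14 = 46; t=13
acc*t = 46*13 = 598

598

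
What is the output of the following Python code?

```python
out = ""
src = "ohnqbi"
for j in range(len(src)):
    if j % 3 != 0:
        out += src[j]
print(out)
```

hnbi

j=0: skip
j=1: add 'h' → 'h'
j=2: add 'n' → 'hn'
j=3: skip
j=4: add 'b' → 'hnb'
j=5: add 'i' → 'hnbi'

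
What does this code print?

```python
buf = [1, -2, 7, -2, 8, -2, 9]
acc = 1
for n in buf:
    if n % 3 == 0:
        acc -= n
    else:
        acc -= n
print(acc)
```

-18

n=1: not %3==0, acc = 1-1 = 0
n=-2: not %3==0, acc = 0-(-2) = 2
n=7: not %3==0, acc = 2-7 = -5
n=-2: not %3==0, acc = (-5)-(-2) = -3
n=8: not %3==0, acc = (-3)-8 = -11
n=-2: not %3==0, acc = (-11)-(-2) = -9
n=9: %3==0, acc = (-9)-9 = -18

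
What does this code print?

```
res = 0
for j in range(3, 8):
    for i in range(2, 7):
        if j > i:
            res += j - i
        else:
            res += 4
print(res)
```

j=3,i=2: 3>2, res = 0+1 = 1
j=3,i=3: not 3>3, res = 1+4 = 5
j=3,i=4: not 3>4, res = 5+4 = 9
j=3,i=5: not 3>5, res = 9+4 = 13
j=3,i=6: not 3>6, res = 13+4 = 17
j=4,i=2: 4>2, res = 17+2 = 19
j=4,i=3: 4>3, res = 19+1 = 20
j=4,i=4: not 4>4, res = 20+4 = 24
j=4,i=5: not 4>5, res = 24+4 = 28
j=4,i=6: not 4>6, res = 28+4 = 32
j=5,i=2: 5>2, res = 32+3 = 35
j=5,i=3: 5>3, res = 35+2 = 37
j=5,i=4: 5>4, res = 37+1 = 38
j=5,i=5: not 5>5, res = 38+4 = 42
j=5,i=6: not 5>6, res = 42+4 = 46
j=6,i=2: 6>2, res = 46+4 = 50
j=6,i=3: 6>3, res = 50+3 = 53
j=6,i=4: 6>4, res = 53+2 = 55
j=6,i=5: 6>5, res = 55+1 = 56
j=6,i=6: not 6>6, res = 56+4 = 60
j=7,i=2: 7>2, res = 60+5 = 65
j=7,i=3: 7>3, res = 65+4 = 69
j=7,i=4: 7>4, res = 69+3 = 72
j=7,i=5: 7>5, res = 72+2 = 74
j=7,i=6: 7>6, res = 74+1 = 75

75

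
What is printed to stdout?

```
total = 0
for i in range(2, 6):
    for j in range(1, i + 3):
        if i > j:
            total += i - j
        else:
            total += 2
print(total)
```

i=2,j=1: 2>1, total = 0+1 = 1
i=2,j=2: not 2>2, total = 1+2 = 3
i=2,j=3: not 2>3, total = 3+2 = 5
i=2,j=4: not 2>4, total = 5+2 = 7
i=3,j=1: 3>1, total = 7+2 = 9
i=3,j=2: 3>2, total = 9+1 = 10
i=3,j=3: not 3>3, total = 10+2 = 12
i=3,j=4: not 3>4, total = 12+2 = 14
i=3,j=5: not 3>5, total = 14+2 = 16
i=4,j=1: 4>1, total = 16+3 = 19
i=4,j=2: 4>2, total = 19+2 = 21
i=4,j=3: 4>3, total = 21+1 = 22
i=4,j=4: not 4>4, total = 22+2 = 24
i=4,j=5: not 4>5, total = 24+2 = 26
i=4,j=6: not 4>6, total = 26+2 = 28
i=5,j=1: 5>1, total = 28+4 = 32
i=5,j=2: 5>2, total = 32+3 = 35
i=5,j=3: 5>3, total = 35+2 = 37
i=5,j=4: 5>4, total = 37+1 = 38
i=5,j=5: not 5>5, total = 38+2 = 40
i=5,j=6: not 5>6, total = 40+2 = 42
i=5,j=7: not 5>7, total = 42+2 = 44

44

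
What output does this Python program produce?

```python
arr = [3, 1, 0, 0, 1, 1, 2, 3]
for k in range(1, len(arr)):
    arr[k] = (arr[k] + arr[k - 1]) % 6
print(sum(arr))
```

27

k=1: arr[1] = (1+3)%6 = 4 → [3, 4, 0, 0, 1, 1, 2, 3]
k=2: arr[2] = (0+4)%6 = 4 → [3, 4, 4, 0, 1, 1, 2, 3]
k=3: arr[3] = (0+4)%6 = 4 → [3, 4, 4, 4, 1, 1, 2, 3]
k=4: arr[4] = (1+4)%6 = 5 → [3, 4, 4, 4, 5, 1, 2, 3]
k=5: arr[5] = (1+5)%6 = 0 → [3, 4, 4, 4, 5, 0, 2, 3]
k=6: arr[6] = (2+0)%6 = 2 → [3, 4, 4, 4, 5, 0, 2, 3]
k=7: arr[7] = (3+2)%6 = 5 → [3, 4, 4, 4, 5, 0, 2, 5]
sum = 27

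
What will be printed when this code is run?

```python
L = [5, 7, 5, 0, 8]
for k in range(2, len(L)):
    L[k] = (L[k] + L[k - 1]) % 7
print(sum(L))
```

28

k=2: L[2] = (5+7)%7 = 5 → [5, 7, 5, 0, 8]
k=3: L[3] = (0+5)%7 = 5 → [5, 7, 5, 5, 8]
k=4: L[4] = (8+5)%7 = 6 → [5, 7, 5, 5, 6]
sum = 28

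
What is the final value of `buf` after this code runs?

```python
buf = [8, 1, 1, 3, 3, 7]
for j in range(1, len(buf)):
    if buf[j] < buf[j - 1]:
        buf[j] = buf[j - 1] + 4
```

[8, 12, 16, 20, 24, 28]

j=1: 1<8, buf[1] = 8+4 = 12 → [8, 12, 1, 3, 3, 7]
j=2: 1<12, buf[2] = 12+4 = 16 → [8, 12, 16, 3, 3, 7]
j=3: 3<16, buf[3] = 16+4 = 20 → [8, 12, 16, 20, 3, 7]
j=4: 3<20, buf[4] = 20+4 = 24 → [8, 12, 16, 20, 24, 7]
j=5: 7<24, buf[5] = 24+4 = 28 → [8, 12, 16, 20, 24, 28]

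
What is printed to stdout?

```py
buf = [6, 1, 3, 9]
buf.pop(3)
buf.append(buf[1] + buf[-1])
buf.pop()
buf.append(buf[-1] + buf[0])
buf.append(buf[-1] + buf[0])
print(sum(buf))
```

34

pop(3) removes 9 → [6, 1, 3]
append buf[1]+buf[-1] = 1+3 = 4 → [6, 1, 3, 4]
pop() removes 4 → [6, 1, 3]
append buf[-1]+buf[0] = 3+6 = 9 → [6, 1, 3, 9]
append buf[-1]+buf[0] = 9+6 = 15 → [6, 1, 3, 9, 15]
sum = 34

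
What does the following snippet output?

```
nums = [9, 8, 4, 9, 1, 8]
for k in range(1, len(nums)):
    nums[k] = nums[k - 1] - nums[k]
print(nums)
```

[9, 1, -3, -12, -13, -21]

k=1: nums[1] = 9-8 = 1 → [9, 1, 4, 9, 1, 8]
k=2: nums[2] = 1-4 = -3 → [9, 1, -3, 9, 1, 8]
k=3: nums[3] = (-3)-9 = -12 → [9, 1, -3, -12, 1, 8]
k=4: nums[4] = (-12)-1 = -13 → [9, 1, -3, -12, -13, 8]
k=5: nums[5] = (-13)-8 = -21 → [9, 1, -3, -12, -13, -21]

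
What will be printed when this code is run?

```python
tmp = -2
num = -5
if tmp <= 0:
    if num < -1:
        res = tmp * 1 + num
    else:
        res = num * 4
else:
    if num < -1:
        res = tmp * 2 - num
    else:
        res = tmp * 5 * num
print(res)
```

tmp=-2, num=-5
tmp <= 0 is True; num < -1 is True
→ res = tmp * 1 + num = -7

-7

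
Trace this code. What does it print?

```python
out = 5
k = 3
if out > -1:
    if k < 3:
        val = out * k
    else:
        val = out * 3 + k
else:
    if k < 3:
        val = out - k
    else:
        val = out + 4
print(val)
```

18

out=5, k=3
out > -1 is True; k < 3 is False
→ val = out * 3 + k = 18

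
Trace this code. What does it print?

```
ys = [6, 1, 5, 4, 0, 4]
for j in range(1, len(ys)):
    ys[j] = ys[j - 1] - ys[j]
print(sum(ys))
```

-5

j=1: ys[1] = 6-1 = 5 → [6, 5, 5, 4, 0, 4]
j=2: ys[2] = 5-5 = 0 → [6, 5, 0, 4, 0, 4]
j=3: ys[3] = 0-4 = -4 → [6, 5, 0, -4, 0, 4]
j=4: ys[4] = (-4)-0 = -4 → [6, 5, 0, -4, -4, 4]
j=5: ys[5] = (-4)-4 = -8 → [6, 5, 0, -4, -4, -8]
sum = -5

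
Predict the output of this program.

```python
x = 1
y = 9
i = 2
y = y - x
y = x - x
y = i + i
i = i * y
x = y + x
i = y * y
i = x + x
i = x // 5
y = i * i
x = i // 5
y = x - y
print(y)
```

y = 9-1 = 8
y = 1-1 = 0
y = 2+2 = 4
i = 2*4 = 8
x = 4+1 = 5
i = 4*4 = 16
i = 5+5 = 10
i = 5//5 = 1
y = 1*1 = 1
x = 1//5 = 0
y = 0-1 = -1

-1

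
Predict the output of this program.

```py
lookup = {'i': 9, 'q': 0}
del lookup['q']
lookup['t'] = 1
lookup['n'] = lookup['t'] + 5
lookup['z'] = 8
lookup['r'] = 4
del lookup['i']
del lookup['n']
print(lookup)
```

{'t': 1, 'z': 8, 'r': 4}

del 'q' → {'i': 9}
lookup['t'] = 1 → {'i': 9, 't': 1}
lookup['n'] = lookup['t']+5 = 6 → {'i': 9, 't': 1, 'n': 6}
lookup['z'] = 8 → {'i': 9, 't': 1, 'n': 6, 'z': 8}
lookup['r'] = 4 → {'i': 9, 't': 1, 'n': 6, 'z': 8, 'r': 4}
del 'i' → {'t': 1, 'n': 6, 'z': 8, 'r': 4}
del 'n' → {'t': 1, 'z': 8, 'r': 4}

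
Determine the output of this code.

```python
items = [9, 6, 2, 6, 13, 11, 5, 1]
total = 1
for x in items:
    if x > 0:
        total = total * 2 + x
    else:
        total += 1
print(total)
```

2111

x=9: >0, total = 1*2+9 = 11
x=6: >0, total = 11*2+6 = 28
x=2: >0, total = 28*2+2 = 58
x=6: >0, total = 58*2+6 = 122
x=13: >0, total = 122*2+13 = 257
x=11: >0, total = 257*2+11 = 525
x=5: >0, total = 525*2+5 = 1055
x=1: >0, total = 1055*2+1 = 2111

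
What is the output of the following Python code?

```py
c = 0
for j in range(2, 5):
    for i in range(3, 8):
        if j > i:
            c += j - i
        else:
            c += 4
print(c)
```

57

j=2,i=3: not 2>3, c = 0+4 = 4
j=2,i=4: not 2>4, c = 4+4 = 8
j=2,i=5: not 2>5, c = 8+4 = 12
j=2,i=6: not 2>6, c = 12+4 = 16
j=2,i=7: not 2>7, c = 16+4 = 20
j=3,i=3: not 3>3, c = 20+4 = 24
j=3,i=4: not 3>4, c = 24+4 = 28
j=3,i=5: not 3>5, c = 28+4 = 32
j=3,i=6: not 3>6, c = 32+4 = 36
j=3,i=7: not 3>7, c = 36+4 = 40
j=4,i=3: 4>3, c = 40+1 = 41
j=4,i=4: not 4>4, c = 41+4 = 45
j=4,i=5: not 4>5, c = 45+4 = 49
j=4,i=6: not 4>6, c = 49+4 = 53
j=4,i=7: not 4>7, c = 53+4 = 57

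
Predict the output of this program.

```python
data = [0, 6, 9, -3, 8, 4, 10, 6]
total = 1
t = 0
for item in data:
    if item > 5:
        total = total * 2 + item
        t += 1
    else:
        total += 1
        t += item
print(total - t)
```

296

item=0: not >5, total = 1+1 = 2; t=0
item=6: >5, total = 2*2+6 = 10; t=1
item=9: >5, total = 10*2+9 = 29; t=2
item=-3: not >5, total = 29+1 = 30; t=-1
item=8: >5, total = 30*2+8 = 68; t=0
item=4: not >5, total = 68+1 = 69; t=4
item=10: >5, total = 69*2+10 = 148; t=5
item=6: >5, total = 148*2+6 = 302; t=6
total-t = 302-6 = 296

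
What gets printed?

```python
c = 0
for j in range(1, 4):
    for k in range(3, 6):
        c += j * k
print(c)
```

72

j=1,k=3: c = 0+3 = 3
j=1,k=4: c = 3+4 = 7
j=1,k=5: c = 7+5 = 12
j=2,k=3: c = 12+6 = 18
j=2,k=4: c = 18+8 = 26
j=2,k=5: c = 26+10 = 36
j=3,k=3: c = 36+9 = 45
j=3,k=4: c = 45+12 = 57
j=3,k=5: c = 57+15 = 72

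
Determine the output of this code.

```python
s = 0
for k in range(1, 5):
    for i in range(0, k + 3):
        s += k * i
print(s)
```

155

k=1,i=0: s = 0+0 = 0
k=1,i=1: s = 0+1 = 1
k=1,i=2: s = 1+2 = 3
k=1,i=3: s = 3+3 = 6
k=2,i=0: s = 6+0 = 6
k=2,i=1: s = 6+2 = 8
k=2,i=2: s = 8+4 = 12
k=2,i=3: s = 12+6 = 18
k=2,i=4: s = 18+8 = 26
k=3,i=0: s = 26+0 = 26
k=3,i=1: s = 26+3 = 29
k=3,i=2: s = 29+6 = 35
k=3,i=3: s = 35+9 = 44
k=3,i=4: s = 44+12 = 56
k=3,i=5: s = 56+15 = 71
k=4,i=0: s = 71+0 = 71
k=4,i=1: s = 71+4 = 75
k=4,i=2: s = 75+8 = 83
k=4,i=3: s = 83+12 = 95
k=4,i=4: s = 95+16 = 111
k=4,i=5: s = 111+20 = 131
k=4,i=6: s = 131+24 = 155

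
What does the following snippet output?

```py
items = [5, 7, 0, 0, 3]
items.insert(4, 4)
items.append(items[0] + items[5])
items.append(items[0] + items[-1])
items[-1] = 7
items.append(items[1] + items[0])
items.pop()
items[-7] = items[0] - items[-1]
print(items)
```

insert 4 at 4 → [5, 7, 0, 0, 4, 3]
append items[0]+items[5] = 5+3 = 8 → [5, 7, 0, 0, 4, 3, 8]
append items[0]+items[-1] = 5+8 = 13 → [5, 7, 0, 0, 4, 3, 8, 13]
items[-1] = 7 → [5, 7, 0, 0, 4, 3, 8, 7]
append items[1]+items[0] = 7+5 = 12 → [5, 7, 0, 0, 4, 3, 8, 7, 12]
pop() removes 12 → [5, 7, 0, 0, 4, 3, 8, 7]
items[-7] = items[0]-items[-1] = 5-7 = -2 → [5, -2, 0, 0, 4, 3, 8, 7]

[5, -2, 0, 0, 4, 3, 8, 7]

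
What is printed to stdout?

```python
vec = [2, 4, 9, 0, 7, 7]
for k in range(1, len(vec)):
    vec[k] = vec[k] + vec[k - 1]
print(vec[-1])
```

29

k=1: vec[1] = 4+2 = 6 → [2, 6, 9, 0, 7, 7]
k=2: vec[2] = 9+6 = 15 → [2, 6, 15, 0, 7, 7]
k=3: vec[3] = 0+15 = 15 → [2, 6, 15, 15, 7, 7]
k=4: vec[4] = 7+15 = 22 → [2, 6, 15, 15, 22, 7]
k=5: vec[5] = 7+22 = 29 → [2, 6, 15, 15, 22, 29]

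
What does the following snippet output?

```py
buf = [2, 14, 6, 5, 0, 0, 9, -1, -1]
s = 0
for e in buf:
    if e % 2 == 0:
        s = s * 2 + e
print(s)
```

168

e=2: even, s = 0*2+2 = 2
e=14: even, s = 2*2+14 = 18
e=6: even, s = 18*2+6 = 42
e=5: not even
e=0: even, s = 42*2+0 = 84
e=0: even, s = 84*2+0 = 168
e=9: not even
e=-1: not even
e=-1: not even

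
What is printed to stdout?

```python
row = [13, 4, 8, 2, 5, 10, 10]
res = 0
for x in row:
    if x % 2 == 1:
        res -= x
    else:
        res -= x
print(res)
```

x=13: odd, res = 0-13 = -13
x=4: not odd, res = (-13)-4 = -17
x=8: not odd, res = (-17)-8 = -25
x=2: not odd, res = (-25)-2 = -27
x=5: odd, res = (-27)-5 = -32
x=10: not odd, res = (-32)-10 = -42
x=10: not odd, res = (-42)-10 = -52

-52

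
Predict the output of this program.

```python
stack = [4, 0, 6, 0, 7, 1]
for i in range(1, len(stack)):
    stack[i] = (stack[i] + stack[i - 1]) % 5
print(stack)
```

[4, 4, 0, 0, 2, 3]

i=1: stack[1] = (0+4)%5 = 4 → [4, 4, 6, 0, 7, 1]
i=2: stack[2] = (6+4)%5 = 0 → [4, 4, 0, 0, 7, 1]
i=3: stack[3] = (0+0)%5 = 0 → [4, 4, 0, 0, 7, 1]
i=4: stack[4] = (7+0)%5 = 2 → [4, 4, 0, 0, 2, 1]
i=5: stack[5] = (1+2)%5 = 3 → [4, 4, 0, 0, 2, 3]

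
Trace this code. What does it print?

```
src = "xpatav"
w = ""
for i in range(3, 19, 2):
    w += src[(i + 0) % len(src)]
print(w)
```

i=3: add src[3]='t' → 't'
i=5: add src[5]='v' → 'tv'
i=7: add src[1]='p' → 'tvp'
i=9: add src[3]='t' → 'tvpt'
i=11: add src[5]='v' → 'tvptv'
i=13: add src[1]='p' → 'tvptvp'
i=15: add src[3]='t' → 'tvptvpt'
i=17: add src[5]='v' → 'tvptvptv'

tvptvptv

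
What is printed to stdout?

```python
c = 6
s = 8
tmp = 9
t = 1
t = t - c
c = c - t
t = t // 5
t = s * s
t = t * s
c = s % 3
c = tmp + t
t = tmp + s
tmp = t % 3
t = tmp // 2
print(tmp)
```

t = 1-6 = -5
c = 6-(-5) = 11
t = (-5)//5 = -1
t = 8*8 = 64
t = 64*8 = 512
c = 8%3 = 2
c = 9+512 = 521
t = 9+8 = 17
tmp = 17%3 = 2
t = 2//2 = 1

2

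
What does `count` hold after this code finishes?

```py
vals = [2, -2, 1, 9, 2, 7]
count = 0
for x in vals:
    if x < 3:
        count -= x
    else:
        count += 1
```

x=2: <3, count = 0-2 = -2
x=-2: <3, count = (-2)-(-2) = 0
x=1: <3, count = 0-1 = -1
x=9: not <3, count = (-1)+1 = 0
x=2: <3, count = 0-2 = -2
x=7: not <3, count = (-2)+1 = -1

-1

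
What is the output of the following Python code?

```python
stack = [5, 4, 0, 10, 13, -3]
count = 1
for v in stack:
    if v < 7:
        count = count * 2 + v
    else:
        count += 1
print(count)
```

v=5: <7, count = 1*2+5 = 7
v=4: <7, count = 7*2+4 = 18
v=0: <7, count = 18*2+0 = 36
v=10: not <7, count = 36+1 = 37
v=13: not <7, count = 37+1 = 38
v=-3: <7, count = 38*2+(-3) = 73

73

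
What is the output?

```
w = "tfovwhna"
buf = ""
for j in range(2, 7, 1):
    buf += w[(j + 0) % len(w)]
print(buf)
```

ovwhn

j=2: add w[2]='o' → 'o'
j=3: add w[3]='v' → 'ov'
j=4: add w[4]='w' → 'ovw'
j=5: add w[5]='h' → 'ovwh'
j=6: add w[6]='n' → 'ovwhn'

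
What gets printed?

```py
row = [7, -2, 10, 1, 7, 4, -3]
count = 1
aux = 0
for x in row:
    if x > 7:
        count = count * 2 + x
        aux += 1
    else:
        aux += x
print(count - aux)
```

x=7: not >7; aux=7
x=-2: not >7; aux=5
x=10: >7, count = 1*2+10 = 12; aux=6
x=1: not >7; aux=7
x=7: not >7; aux=14
x=4: not >7; aux=18
x=-3: not >7; aux=15
count-aux = 12-15 = -3

-3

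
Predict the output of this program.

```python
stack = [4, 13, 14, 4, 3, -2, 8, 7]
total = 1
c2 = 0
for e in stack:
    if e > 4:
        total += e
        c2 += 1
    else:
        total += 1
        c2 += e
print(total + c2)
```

60

e=4: not >4, total = 1+1 = 2; c2=4
e=13: >4, total = 2+13 = 15; c2=5
e=14: >4, total = 15+14 = 29; c2=6
e=4: not >4, total = 29+1 = 30; c2=10
e=3: not >4, total = 30+1 = 31; c2=13
e=-2: not >4, total = 31+1 = 32; c2=11
e=8: >4, total = 32+8 = 40; c2=12
e=7: >4, total = 40+7 = 47; c2=13
total+c2 = 47+13 = 60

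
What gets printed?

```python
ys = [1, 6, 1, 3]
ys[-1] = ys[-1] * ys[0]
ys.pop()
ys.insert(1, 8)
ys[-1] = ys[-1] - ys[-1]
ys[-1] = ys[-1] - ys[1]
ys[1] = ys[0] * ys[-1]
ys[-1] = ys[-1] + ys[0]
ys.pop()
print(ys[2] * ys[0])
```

6

ys[-1] = ys[-1]*ys[0] = 3*1 = 3 → [1, 6, 1, 3]
pop() removes 3 → [1, 6, 1]
insert 8 at 1 → [1, 8, 6, 1]
ys[-1] = ys[-1]-ys[-1] = 1-1 = 0 → [1, 8, 6, 0]
ys[-1] = ys[-1]-ys[1] = 0-8 = -8 → [1, 8, 6, -8]
ys[1] = ys[0]*ys[-1] = 1*(-8) = -8 → [1, -8, 6, -8]
ys[-1] = ys[-1]+ys[0] = (-8)+1 = -7 → [1, -8, 6, -7]
pop() removes -7 → [1, -8, 6]
ys[2]*ys[0] = 6*1 = 6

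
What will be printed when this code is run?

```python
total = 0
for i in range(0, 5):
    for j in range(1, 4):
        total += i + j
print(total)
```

60

i=0,j=1: total = 0+1 = 1
i=0,j=2: total = 1+2 = 3
i=0,j=3: total = 3+3 = 6
i=1,j=1: total = 6+2 = 8
i=1,j=2: total = 8+3 = 11
i=1,j=3: total = 11+4 = 15
i=2,j=1: total = 15+3 = 18
i=2,j=2: total = 18+4 = 22
i=2,j=3: total = 22+5 = 27
i=3,j=1: total = 27+4 = 31
i=3,j=2: total = 31+5 = 36
i=3,j=3: total = 36+6 = 42
i=4,j=1: total = 42+5 = 47
i=4,j=2: total = 47+6 = 53
i=4,j=3: total = 53+7 = 60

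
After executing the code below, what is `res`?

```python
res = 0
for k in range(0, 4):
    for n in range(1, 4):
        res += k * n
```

k=0,n=1: res = 0+0 = 0
k=0,n=2: res = 0+0 = 0
k=0,n=3: res = 0+0 = 0
k=1,n=1: res = 0+1 = 1
k=1,n=2: res = 1+2 = 3
k=1,n=3: res = 3+3 = 6
k=2,n=1: res = 6+2 = 8
k=2,n=2: res = 8+4 = 12
k=2,n=3: res = 12+6 = 18
k=3,n=1: res = 18+3 = 21
k=3,n=2: res = 21+6 = 27
k=3,n=3: res = 27+9 = 36

36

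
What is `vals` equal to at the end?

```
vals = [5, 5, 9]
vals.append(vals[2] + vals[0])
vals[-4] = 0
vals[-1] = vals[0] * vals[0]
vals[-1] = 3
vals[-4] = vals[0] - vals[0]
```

append vals[2]+vals[0] = 9+5 = 14 → [5, 5, 9, 14]
vals[-4] = 0 → [0, 5, 9, 14]
vals[-1] = vals[0]*vals[0] = 0*0 = 0 → [0, 5, 9, 0]
vals[-1] = 3 → [0, 5, 9, 3]
vals[-4] = vals[0]-vals[0] = 0-0 = 0 → [0, 5, 9, 3]

[0, 5, 9, 3]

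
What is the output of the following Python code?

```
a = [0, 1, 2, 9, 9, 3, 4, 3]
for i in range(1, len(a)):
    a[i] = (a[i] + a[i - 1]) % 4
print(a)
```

i=1: a[1] = (1+0)%4 = 1 → [0, 1, 2, 9, 9, 3, 4, 3]
i=2: a[2] = (2+1)%4 = 3 → [0, 1, 3, 9, 9, 3, 4, 3]
i=3: a[3] = (9+3)%4 = 0 → [0, 1, 3, 0, 9, 3, 4, 3]
i=4: a[4] = (9+0)%4 = 1 → [0, 1, 3, 0, 1, 3, 4, 3]
i=5: a[5] = (3+1)%4 = 0 → [0, 1, 3, 0, 1, 0, 4, 3]
i=6: a[6] = (4+0)%4 = 0 → [0, 1, 3, 0, 1, 0, 0, 3]
i=7: a[7] = (3+0)%4 = 3 → [0, 1, 3, 0, 1, 0, 0, 3]

[0, 1, 3, 0, 1, 0, 0, 3]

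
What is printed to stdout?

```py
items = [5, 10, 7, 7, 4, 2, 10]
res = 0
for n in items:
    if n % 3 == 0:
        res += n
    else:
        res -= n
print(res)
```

-45

n=5: not %3==0, res = 0-5 = -5
n=10: not %3==0, res = (-5)-10 = -15
n=7: not %3==0, res = (-15)-7 = -22
n=7: not %3==0, res = (-22)-7 = -29
n=4: not %3==0, res = (-29)-4 = -33
n=2: not %3==0, res = (-33)-2 = -35
n=10: not %3==0, res = (-35)-10 = -45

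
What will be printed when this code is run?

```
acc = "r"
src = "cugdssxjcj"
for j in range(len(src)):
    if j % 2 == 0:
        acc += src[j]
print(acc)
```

j=0: add 'c' → 'rc'
j=1: skip
j=2: add 'g' → 'rcg'
j=3: skip
j=4: add 's' → 'rcgs'
j=5: skip
j=6: add 'x' → 'rcgsx'
j=7: skip
j=8: add 'c' → 'rcgsxc'
j=9: skip

rcgsxc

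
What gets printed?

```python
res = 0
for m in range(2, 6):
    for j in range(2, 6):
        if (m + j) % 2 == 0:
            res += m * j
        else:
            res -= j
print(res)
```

m=2,j=2: even sum, res = 0+4 = 4
m=2,j=3: odd sum, res = 4-3 = 1
m=2,j=4: even sum, res = 1+8 = 9
m=2,j=5: odd sum, res = 9-5 = 4
m=3,j=2: odd sum, res = 4-2 = 2
m=3,j=3: even sum, res = 2+9 = 11
m=3,j=4: odd sum, res = 11-4 = 7
m=3,j=5: even sum, res = 7+15 = 22
m=4,j=2: even sum, res = 22+8 = 30
m=4,j=3: odd sum, res = 30-3 = 27
m=4,j=4: even sum, res = 27+16 = 43
m=4,j=5: odd sum, res = 43-5 = 38
m=5,j=2: odd sum, res = 38-2 = 36
m=5,j=3: even sum, res = 36+15 = 51
m=5,j=4: odd sum, res = 51-4 = 47
m=5,j=5: even sum, res = 47+25 = 72

72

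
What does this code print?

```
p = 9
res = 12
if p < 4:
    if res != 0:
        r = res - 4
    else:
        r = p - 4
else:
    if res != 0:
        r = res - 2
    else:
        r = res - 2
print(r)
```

p=9, res=12
p < 4 is False; res != 0 is True
→ r = res - 2 = 10

10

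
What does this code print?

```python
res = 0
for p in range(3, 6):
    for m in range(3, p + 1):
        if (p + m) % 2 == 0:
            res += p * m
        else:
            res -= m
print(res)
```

58

p=3,m=3: even sum, res = 0+9 = 9
p=4,m=3: odd sum, res = 9-3 = 6
p=4,m=4: even sum, res = 6+16 = 22
p=5,m=3: even sum, res = 22+15 = 37
p=5,m=4: odd sum, res = 37-4 = 33
p=5,m=5: even sum, res = 33+25 = 58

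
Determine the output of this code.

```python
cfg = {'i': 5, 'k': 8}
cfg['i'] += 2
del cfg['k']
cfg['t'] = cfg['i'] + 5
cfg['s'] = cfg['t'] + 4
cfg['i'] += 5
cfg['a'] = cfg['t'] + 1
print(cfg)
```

cfg['i'] = 5+2 = 7 → {'i': 7, 'k': 8}
del 'k' → {'i': 7}
cfg['t'] = cfg['i']+5 = 12 → {'i': 7, 't': 12}
cfg['s'] = cfg['t']+4 = 16 → {'i': 7, 't': 12, 's': 16}
cfg['i'] = 7+5 = 12 → {'i': 12, 't': 12, 's': 16}
cfg['a'] = cfg['t']+1 = 13 → {'i': 12, 't': 12, 's': 16, 'a': 13}

{'i': 12, 't': 12, 's': 16, 'a': 13}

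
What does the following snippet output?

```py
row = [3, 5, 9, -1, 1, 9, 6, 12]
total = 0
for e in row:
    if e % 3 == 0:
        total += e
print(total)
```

39

e=3: %3==0, total = 0+3 = 3
e=5: not %3==0
e=9: %3==0, total = 3+9 = 12
e=-1: not %3==0
e=1: not %3==0
e=9: %3==0, total = 12+9 = 21
e=6: %3==0, total = 21+6 = 27
e=12: %3==0, total = 27+12 = 39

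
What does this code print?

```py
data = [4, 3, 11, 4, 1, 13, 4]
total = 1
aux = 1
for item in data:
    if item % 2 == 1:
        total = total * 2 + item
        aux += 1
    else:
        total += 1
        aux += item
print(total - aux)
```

item=4: not odd, total = 1+1 = 2; aux=5
item=3: odd, total = 2*2+3 = 7; aux=6
item=11: odd, total = 7*2+11 = 25; aux=7
item=4: not odd, total = 25+1 = 26; aux=11
item=1: odd, total = 26*2+1 = 53; aux=12
item=13: odd, total = 53*2+13 = 119; aux=13
item=4: not odd, total = 119+1 = 120; aux=17
total-aux = 120-17 = 103

103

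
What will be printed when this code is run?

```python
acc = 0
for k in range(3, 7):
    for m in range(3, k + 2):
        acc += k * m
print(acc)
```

309

k=3,m=3: acc = 0+9 = 9
k=3,m=4: acc = 9+12 = 21
k=4,m=3: acc = 21+12 = 33
k=4,m=4: acc = 33+16 = 49
k=4,m=5: acc = 49+20 = 69
k=5,m=3: acc = 69+15 = 84
k=5,m=4: acc = 84+20 = 104
k=5,m=5: acc = 104+25 = 129
k=5,m=6: acc = 129+30 = 159
k=6,m=3: acc = 159+18 = 177
k=6,m=4: acc = 177+24 = 201
k=6,m=5: acc = 201+30 = 231
k=6,m=6: acc = 231+36 = 267
k=6,m=7: acc = 267+42 = 309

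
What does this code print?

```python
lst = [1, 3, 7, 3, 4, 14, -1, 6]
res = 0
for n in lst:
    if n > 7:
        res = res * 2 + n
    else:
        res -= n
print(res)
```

-27

n=1: not >7, res = 0-1 = -1
n=3: not >7, res = (-1)-3 = -4
n=7: not >7, res = (-4)-7 = -11
n=3: not >7, res = (-11)-3 = -14
n=4: not >7, res = (-14)-4 = -18
n=14: >7, res = (-18)*2+14 = -22
n=-1: not >7, res = (-22)-(-1) = -21
n=6: not >7, res = (-21)-6 = -27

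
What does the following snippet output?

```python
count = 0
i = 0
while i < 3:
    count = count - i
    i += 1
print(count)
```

i=0: count = 0-0 = 0
i=1: count = 0-1 = -1
i=2: count = (-1)-2 = -3

-3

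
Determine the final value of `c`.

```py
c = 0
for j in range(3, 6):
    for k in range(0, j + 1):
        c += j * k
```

133

j=3,k=0: c = 0+0 = 0
j=3,k=1: c = 0+3 = 3
j=3,k=2: c = 3+6 = 9
j=3,k=3: c = 9+9 = 18
j=4,k=0: c = 18+0 = 18
j=4,k=1: c = 18+4 = 22
j=4,k=2: c = 22+8 = 30
j=4,k=3: c = 30+12 = 42
j=4,k=4: c = 42+16 = 58
j=5,k=0: c = 58+0 = 58
j=5,k=1: c = 58+5 = 63
j=5,k=2: c = 63+10 = 73
j=5,k=3: c = 73+15 = 88
j=5,k=4: c = 88+20 = 108
j=5,k=5: c = 108+25 = 133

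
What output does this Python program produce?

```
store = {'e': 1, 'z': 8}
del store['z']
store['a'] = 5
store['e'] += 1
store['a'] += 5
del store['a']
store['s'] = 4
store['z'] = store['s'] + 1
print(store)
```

{'e': 2, 's': 4, 'z': 5}

del 'z' → {'e': 1}
store['a'] = 5 → {'e': 1, 'a': 5}
store['e'] = 1+1 = 2 → {'e': 2, 'a': 5}
store['a'] = 5+5 = 10 → {'e': 2, 'a': 10}
del 'a' → {'e': 2}
store['s'] = 4 → {'e': 2, 's': 4}
store['z'] = store['s']+1 = 5 → {'e': 2, 's': 4, 'z': 5}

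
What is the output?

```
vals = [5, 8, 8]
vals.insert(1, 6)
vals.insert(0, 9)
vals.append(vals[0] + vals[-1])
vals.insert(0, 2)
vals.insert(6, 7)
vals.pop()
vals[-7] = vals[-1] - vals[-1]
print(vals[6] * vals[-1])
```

49

insert 6 at 1 → [5, 6, 8, 8]
insert 9 at 0 → [9, 5, 6, 8, 8]
append vals[0]+vals[-1] = 9+8 = 17 → [9, 5, 6, 8, 8, 17]
insert 2 at 0 → [2, 9, 5, 6, 8, 8, 17]
insert 7 at 6 → [2, 9, 5, 6, 8, 8, 7, 17]
pop() removes 17 → [2, 9, 5, 6, 8, 8, 7]
vals[-7] = vals[-1]-vals[-1] = 7-7 = 0 → [0, 9, 5, 6, 8, 8, 7]
vals[6]*vals[-1] = 7*7 = 49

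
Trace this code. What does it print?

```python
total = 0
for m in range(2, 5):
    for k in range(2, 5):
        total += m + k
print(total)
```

m=2,k=2: total = 0+4 = 4
m=2,k=3: total = 4+5 = 9
m=2,k=4: total = 9+6 = 15
m=3,k=2: total = 15+5 = 20
m=3,k=3: total = 20+6 = 26
m=3,k=4: total = 26+7 = 33
m=4,k=2: total = 33+6 = 39
m=4,k=3: total = 39+7 = 46
m=4,k=4: total = 46+8 = 54

54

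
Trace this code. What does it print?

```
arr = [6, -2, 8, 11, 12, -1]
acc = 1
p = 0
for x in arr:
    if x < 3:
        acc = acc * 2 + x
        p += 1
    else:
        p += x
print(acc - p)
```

x=6: not <3; p=6
x=-2: <3, acc = 1*2+(-2) = 0; p=7
x=8: not <3; p=15
x=11: not <3; p=26
x=12: not <3; p=38
x=-1: <3, acc = 0*2+(-1) = -1; p=39
acc-p = (-1)-39 = -40

-40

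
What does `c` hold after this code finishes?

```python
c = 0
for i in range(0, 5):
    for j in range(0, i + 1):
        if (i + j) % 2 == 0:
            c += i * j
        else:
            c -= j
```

i=0,j=0: even sum, c = 0+0 = 0
i=1,j=0: odd sum, c = 0-0 = 0
i=1,j=1: even sum, c = 0+1 = 1
i=2,j=0: even sum, c = 1+0 = 1
i=2,j=1: odd sum, c = 1-1 = 0
i=2,j=2: even sum, c = 0+4 = 4
i=3,j=0: odd sum, c = 4-0 = 4
i=3,j=1: even sum, c = 4+3 = 7
i=3,j=2: odd sum, c = 7-2 = 5
i=3,j=3: even sum, c = 5+9 = 14
i=4,j=0: even sum, c = 14+0 = 14
i=4,j=1: odd sum, c = 14-1 = 13
i=4,j=2: even sum, c = 13+8 = 21
i=4,j=3: odd sum, c = 21-3 = 18
i=4,j=4: even sum, c = 18+16 = 34

34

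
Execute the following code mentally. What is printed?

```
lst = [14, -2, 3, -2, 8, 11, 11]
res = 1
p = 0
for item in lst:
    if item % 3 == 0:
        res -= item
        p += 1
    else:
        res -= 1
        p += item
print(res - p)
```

-49

item=14: not %3==0, res = 1-1 = 0; p=14
item=-2: not %3==0, res = 0-1 = -1; p=12
item=3: %3==0, res = (-1)-3 = -4; p=13
item=-2: not %3==0, res = (-4)-1 = -5; p=11
item=8: not %3==0, res = (-5)-1 = -6; p=19
item=11: not %3==0, res = (-6)-1 = -7; p=30
item=11: not %3==0, res = (-7)-1 = -8; p=41
res-p = (-8)-41 = -49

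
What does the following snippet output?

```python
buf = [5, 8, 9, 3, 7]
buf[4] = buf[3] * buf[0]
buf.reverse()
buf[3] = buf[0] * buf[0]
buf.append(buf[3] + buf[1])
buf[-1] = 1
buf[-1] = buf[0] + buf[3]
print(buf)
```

[15, 3, 9, 225, 5, 240]

buf[4] = buf[3]*buf[0] = 3*5 = 15 → [5, 8, 9, 3, 15]
reverse → [15, 3, 9, 8, 5]
buf[3] = buf[0]*buf[0] = 15*15 = 225 → [15, 3, 9, 225, 5]
append buf[3]+buf[1] = 225+3 = 228 → [15, 3, 9, 225, 5, 228]
buf[-1] = 1 → [15, 3, 9, 225, 5, 1]
buf[-1] = buf[0]+buf[3] = 15+225 = 240 → [15, 3, 9, 225, 5, 240]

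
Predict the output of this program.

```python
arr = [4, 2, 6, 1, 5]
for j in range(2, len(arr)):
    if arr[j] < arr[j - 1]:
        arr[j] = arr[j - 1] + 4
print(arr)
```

[4, 2, 6, 10, 14]

j=2: 6>=2, unchanged → [4, 2, 6, 1, 5]
j=3: 1<6, arr[3] = 6+4 = 10 → [4, 2, 6, 10, 5]
j=4: 5<10, arr[4] = 10+4 = 14 → [4, 2, 6, 10, 14]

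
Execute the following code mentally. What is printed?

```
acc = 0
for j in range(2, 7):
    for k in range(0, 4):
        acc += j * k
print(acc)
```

120

j=2,k=0: acc = 0+0 = 0
j=2,k=1: acc = 0+2 = 2
j=2,k=2: acc = 2+4 = 6
j=2,k=3: acc = 6+6 = 12
j=3,k=0: acc = 12+0 = 12
j=3,k=1: acc = 12+3 = 15
j=3,k=2: acc = 15+6 = 21
j=3,k=3: acc = 21+9 = 30
j=4,k=0: acc = 30+0 = 30
j=4,k=1: acc = 30+4 = 34
j=4,k=2: acc = 34+8 = 42
j=4,k=3: acc = 42+12 = 54
j=5,k=0: acc = 54+0 = 54
j=5,k=1: acc = 54+5 = 59
j=5,k=2: acc = 59+10 = 69
j=5,k=3: acc = 69+15 = 84
j=6,k=0: acc = 84+0 = 84
j=6,k=1: acc = 84+6 = 90
j=6,k=2: acc = 90+12 = 102
j=6,k=3: acc = 102+18 = 120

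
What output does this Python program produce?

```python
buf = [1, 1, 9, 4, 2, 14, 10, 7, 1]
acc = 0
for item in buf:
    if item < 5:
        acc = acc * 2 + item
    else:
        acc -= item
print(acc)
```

item=1: <5, acc = 0*2+1 = 1
item=1: <5, acc = 1*2+1 = 3
item=9: not <5, acc = 3-9 = -6
item=4: <5, acc = (-6)*2+4 = -8
item=2: <5, acc = (-8)*2+2 = -14
item=14: not <5, acc = (-14)-14 = -28
item=10: not <5, acc = (-28)-10 = -38
item=7: not <5, acc = (-38)-7 = -45
item=1: <5, acc = (-45)*2+1 = -89

-89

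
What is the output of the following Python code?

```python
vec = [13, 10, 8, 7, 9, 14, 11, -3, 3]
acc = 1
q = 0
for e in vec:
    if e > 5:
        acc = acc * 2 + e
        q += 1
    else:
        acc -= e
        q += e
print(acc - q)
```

1532

e=13: >5, acc = 1*2+13 = 15; q=1
e=10: >5, acc = 15*2+10 = 40; q=2
e=8: >5, acc = 40*2+8 = 88; q=3
e=7: >5, acc = 88*2+7 = 183; q=4
e=9: >5, acc = 183*2+9 = 375; q=5
e=14: >5, acc = 375*2+14 = 764; q=6
e=11: >5, acc = 764*2+11 = 1539; q=7
e=-3: not >5, acc = 1539-(-3) = 1542; q=4
e=3: not >5, acc = 1542-3 = 1539; q=7
acc-q = 1539-7 = 1532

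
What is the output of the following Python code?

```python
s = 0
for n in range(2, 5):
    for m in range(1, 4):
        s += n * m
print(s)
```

54

n=2,m=1: s = 0+2 = 2
n=2,m=2: s = 2+4 = 6
n=2,m=3: s = 6+6 = 12
n=3,m=1: s = 12+3 = 15
n=3,m=2: s = 15+6 = 21
n=3,m=3: s = 21+9 = 30
n=4,m=1: s = 30+4 = 34
n=4,m=2: s = 34+8 = 42
n=4,m=3: s = 42+12 = 54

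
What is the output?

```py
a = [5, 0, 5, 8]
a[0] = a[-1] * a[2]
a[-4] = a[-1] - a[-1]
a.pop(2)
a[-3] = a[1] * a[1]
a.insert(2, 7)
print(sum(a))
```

15

a[0] = a[-1]*a[2] = 8*5 = 40 → [40, 0, 5, 8]
a[-4] = a[-1]-a[-1] = 8-8 = 0 → [0, 0, 5, 8]
pop(2) removes 5 → [0, 0, 8]
a[-3] = a[1]*a[1] = 0*0 = 0 → [0, 0, 8]
insert 7 at 2 → [0, 0, 7, 8]
sum = 15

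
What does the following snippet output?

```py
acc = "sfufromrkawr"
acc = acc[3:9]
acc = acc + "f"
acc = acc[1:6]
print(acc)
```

slice [3:9] → 'fromrk'
+ 'f' → 'fromrkf'
slice [1:6] → 'romrk'

romrk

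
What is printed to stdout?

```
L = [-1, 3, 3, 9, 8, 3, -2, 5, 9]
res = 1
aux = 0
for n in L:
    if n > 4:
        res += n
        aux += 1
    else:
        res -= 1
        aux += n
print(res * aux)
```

270

n=-1: not >4, res = 1-1 = 0; aux=-1
n=3: not >4, res = 0-1 = -1; aux=2
n=3: not >4, res = (-1)-1 = -2; aux=5
n=9: >4, res = (-2)+9 = 7; aux=6
n=8: >4, res = 7+8 = 15; aux=7
n=3: not >4, res = 15-1 = 14; aux=10
n=-2: not >4, res = 14-1 = 13; aux=8
n=5: >4, res = 13+5 = 18; aux=9
n=9: >4, res = 18+9 = 27; aux=10
res*aux = 27*10 = 270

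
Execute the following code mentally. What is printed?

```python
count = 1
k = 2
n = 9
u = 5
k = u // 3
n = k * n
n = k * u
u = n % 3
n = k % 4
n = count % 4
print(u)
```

2

k = 5//3 = 1
n = 1*9 = 9
n = 1*5 = 5
u = 5%3 = 2
n = 1%4 = 1
n = 1%4 = 1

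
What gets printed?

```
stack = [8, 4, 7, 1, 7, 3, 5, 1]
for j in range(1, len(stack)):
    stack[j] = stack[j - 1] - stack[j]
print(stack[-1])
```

j=1: stack[1] = 8-4 = 4 → [8, 4, 7, 1, 7, 3, 5, 1]
j=2: stack[2] = 4-7 = -3 → [8, 4, -3, 1, 7, 3, 5, 1]
j=3: stack[3] = (-3)-1 = -4 → [8, 4, -3, -4, 7, 3, 5, 1]
j=4: stack[4] = (-4)-7 = -11 → [8, 4, -3, -4, -11, 3, 5, 1]
j=5: stack[5] = (-11)-3 = -14 → [8, 4, -3, -4, -11, -14, 5, 1]
j=6: stack[6] = (-14)-5 = -19 → [8, 4, -3, -4, -11, -14, -19, 1]
j=7: stack[7] = (-19)-1 = -20 → [8, 4, -3, -4, -11, -14, -19, -20]

-20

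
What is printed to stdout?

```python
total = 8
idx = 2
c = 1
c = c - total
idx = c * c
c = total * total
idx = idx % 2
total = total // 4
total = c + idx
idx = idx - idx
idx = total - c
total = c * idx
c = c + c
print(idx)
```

c = 1-8 = -7
idx = (-7)*(-7) = 49
c = 8*8 = 64
idx = 49%2 = 1
total = 8//4 = 2
total = 64+1 = 65
idx = 1-1 = 0
idx = 65-64 = 1
total = 64*1 = 64
c = 64+64 = 128

1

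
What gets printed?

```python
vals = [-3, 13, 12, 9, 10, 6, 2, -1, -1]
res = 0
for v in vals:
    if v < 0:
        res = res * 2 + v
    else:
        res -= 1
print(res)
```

v=-3: <0, res = 0*2+(-3) = -3
v=13: not <0, res = (-3)-1 = -4
v=12: not <0, res = (-4)-1 = -5
v=9: not <0, res = (-5)-1 = -6
v=10: not <0, res = (-6)-1 = -7
v=6: not <0, res = (-7)-1 = -8
v=2: not <0, res = (-8)-1 = -9
v=-1: <0, res = (-9)*2+(-1) = -19
v=-1: <0, res = (-19)*2+(-1) = -39

-39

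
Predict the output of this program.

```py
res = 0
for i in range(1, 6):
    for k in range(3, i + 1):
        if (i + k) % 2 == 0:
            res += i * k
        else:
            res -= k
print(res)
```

58

i=3,k=3: even sum, res = 0+9 = 9
i=4,k=3: odd sum, res = 9-3 = 6
i=4,k=4: even sum, res = 6+16 = 22
i=5,k=3: even sum, res = 22+15 = 37
i=5,k=4: odd sum, res = 37-4 = 33
i=5,k=5: even sum, res = 33+25 = 58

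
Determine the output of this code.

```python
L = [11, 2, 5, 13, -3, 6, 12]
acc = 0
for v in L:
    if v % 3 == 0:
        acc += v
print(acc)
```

v=11: not %3==0
v=2: not %3==0
v=5: not %3==0
v=13: not %3==0
v=-3: %3==0, acc = 0+(-3) = -3
v=6: %3==0, acc = (-3)+6 = 3
v=12: %3==0, acc = 3+12 = 15

15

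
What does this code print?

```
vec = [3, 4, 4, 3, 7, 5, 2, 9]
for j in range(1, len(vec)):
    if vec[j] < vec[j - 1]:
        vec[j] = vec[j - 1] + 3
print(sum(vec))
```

64

j=1: 4>=3, unchanged → [3, 4, 4, 3, 7, 5, 2, 9]
j=2: 4>=4, unchanged → [3, 4, 4, 3, 7, 5, 2, 9]
j=3: 3<4, vec[3] = 4+3 = 7 → [3, 4, 4, 7, 7, 5, 2, 9]
j=4: 7>=7, unchanged → [3, 4, 4, 7, 7, 5, 2, 9]
j=5: 5<7, vec[5] = 7+3 = 10 → [3, 4, 4, 7, 7, 10, 2, 9]
j=6: 2<10, vec[6] = 10+3 = 13 → [3, 4, 4, 7, 7, 10, 13, 9]
j=7: 9<13, vec[7] = 13+3 = 16 → [3, 4, 4, 7, 7, 10, 13, 16]
sum = 64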